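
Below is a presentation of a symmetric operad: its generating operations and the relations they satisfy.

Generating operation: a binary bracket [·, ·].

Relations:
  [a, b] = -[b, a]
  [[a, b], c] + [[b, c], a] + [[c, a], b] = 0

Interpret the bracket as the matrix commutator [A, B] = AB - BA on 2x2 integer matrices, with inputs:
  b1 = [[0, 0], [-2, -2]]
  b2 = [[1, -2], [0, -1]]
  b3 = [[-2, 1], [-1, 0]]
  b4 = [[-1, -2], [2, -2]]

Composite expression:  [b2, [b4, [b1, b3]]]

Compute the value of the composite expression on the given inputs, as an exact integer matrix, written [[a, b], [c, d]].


[[-4, -44], [-4, 4]]

[b1, b3] = [[2, 2], [6, -2]]
[b4, [b1, b3]] = [[-16, 10], [2, 16]]
[b2, [b4, [b1, b3]]] = [[-4, -44], [-4, 4]]


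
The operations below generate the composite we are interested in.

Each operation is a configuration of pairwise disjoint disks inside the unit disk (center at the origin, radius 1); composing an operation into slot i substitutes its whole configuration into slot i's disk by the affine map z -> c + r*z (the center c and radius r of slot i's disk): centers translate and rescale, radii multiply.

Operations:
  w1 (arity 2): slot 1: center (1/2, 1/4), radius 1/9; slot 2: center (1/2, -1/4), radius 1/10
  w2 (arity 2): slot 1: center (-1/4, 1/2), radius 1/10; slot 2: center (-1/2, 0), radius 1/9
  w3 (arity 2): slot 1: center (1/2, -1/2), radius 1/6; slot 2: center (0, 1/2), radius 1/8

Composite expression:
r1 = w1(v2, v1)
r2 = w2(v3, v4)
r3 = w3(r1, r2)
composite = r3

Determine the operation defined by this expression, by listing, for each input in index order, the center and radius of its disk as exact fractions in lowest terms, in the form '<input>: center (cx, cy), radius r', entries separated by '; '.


v1: center (7/12, -13/24), radius 1/60; v2: center (7/12, -11/24), radius 1/54; v3: center (-1/32, 9/16), radius 1/80; v4: center (-1/16, 1/2), radius 1/72

Follow each v-input down from w3: c' goes to c + r*c', radius to r*r'.
v2: after 2 affine steps, its disk has center (7/12, -11/24), radius 1/54
v1: after 2 affine steps, its disk has center (7/12, -13/24), radius 1/60
v3: after 2 affine steps, its disk has center (-1/32, 9/16), radius 1/80
v4: after 2 affine steps, its disk has center (-1/16, 1/2), radius 1/72


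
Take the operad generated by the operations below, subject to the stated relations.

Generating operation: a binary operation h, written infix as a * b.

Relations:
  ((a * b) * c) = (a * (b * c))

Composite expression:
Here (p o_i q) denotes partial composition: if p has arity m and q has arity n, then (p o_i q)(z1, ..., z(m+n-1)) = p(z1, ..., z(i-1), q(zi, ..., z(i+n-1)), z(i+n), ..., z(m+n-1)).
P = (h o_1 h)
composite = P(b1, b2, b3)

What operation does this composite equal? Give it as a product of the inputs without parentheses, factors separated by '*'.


Under associativity of h, the answer is the b's in reading order.
(b1 * b2) linearizes to b1 * b2
((b1 * b2) * b3) linearizes to b1 * b2 * b3

b1 * b2 * b3


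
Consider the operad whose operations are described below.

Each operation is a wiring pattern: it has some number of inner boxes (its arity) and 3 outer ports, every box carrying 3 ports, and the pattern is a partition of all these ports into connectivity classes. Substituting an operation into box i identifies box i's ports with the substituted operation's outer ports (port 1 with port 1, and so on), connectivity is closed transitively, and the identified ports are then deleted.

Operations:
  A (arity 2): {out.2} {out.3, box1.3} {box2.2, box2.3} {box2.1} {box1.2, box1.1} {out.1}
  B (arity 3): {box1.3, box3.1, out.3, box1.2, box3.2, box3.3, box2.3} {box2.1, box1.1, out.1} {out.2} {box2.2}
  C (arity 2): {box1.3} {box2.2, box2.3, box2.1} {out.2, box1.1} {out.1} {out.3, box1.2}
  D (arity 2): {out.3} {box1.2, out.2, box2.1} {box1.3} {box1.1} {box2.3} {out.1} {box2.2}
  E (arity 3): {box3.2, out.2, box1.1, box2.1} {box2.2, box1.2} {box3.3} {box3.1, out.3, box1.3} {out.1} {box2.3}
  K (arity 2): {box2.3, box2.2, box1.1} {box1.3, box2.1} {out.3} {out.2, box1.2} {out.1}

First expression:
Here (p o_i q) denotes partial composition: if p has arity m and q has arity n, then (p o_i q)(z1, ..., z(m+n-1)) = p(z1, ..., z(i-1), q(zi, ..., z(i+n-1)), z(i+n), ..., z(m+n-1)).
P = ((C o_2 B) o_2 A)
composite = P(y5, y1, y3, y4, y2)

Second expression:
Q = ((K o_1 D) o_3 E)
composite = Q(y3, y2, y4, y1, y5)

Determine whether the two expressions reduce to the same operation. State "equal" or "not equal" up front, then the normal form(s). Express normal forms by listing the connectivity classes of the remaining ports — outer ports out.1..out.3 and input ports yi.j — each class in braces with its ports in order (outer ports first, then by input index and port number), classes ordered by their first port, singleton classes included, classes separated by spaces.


not equal — first {out.1} {out.2, y5.1} {out.3, y5.2} {y1.1, y1.2} {y1.3, y2.1, y2.2, y2.3, y4.1, y4.3} {y3.1} {y3.2, y3.3} {y4.2} {y5.3}, second {out.1} {out.2, y2.1, y3.2} {out.3} {y1.1, y4.1, y4.3, y5.1, y5.2} {y1.2, y4.2} {y1.3} {y2.2} {y2.3} {y3.1} {y3.3} {y5.3}

Normal form of the first expression: {out.1} {out.2, y5.1} {out.3, y5.2} {y1.1, y1.2} {y1.3, y2.1, y2.2, y2.3, y4.1, y4.3} {y3.1} {y3.2, y3.3} {y4.2} {y5.3}
Normal form of the second expression: {out.1} {out.2, y2.1, y3.2} {out.3} {y1.1, y4.1, y4.3, y5.1, y5.2} {y1.2, y4.2} {y1.3} {y2.2} {y2.3} {y3.1} {y3.3} {y5.3}
They disagree, so not equal.


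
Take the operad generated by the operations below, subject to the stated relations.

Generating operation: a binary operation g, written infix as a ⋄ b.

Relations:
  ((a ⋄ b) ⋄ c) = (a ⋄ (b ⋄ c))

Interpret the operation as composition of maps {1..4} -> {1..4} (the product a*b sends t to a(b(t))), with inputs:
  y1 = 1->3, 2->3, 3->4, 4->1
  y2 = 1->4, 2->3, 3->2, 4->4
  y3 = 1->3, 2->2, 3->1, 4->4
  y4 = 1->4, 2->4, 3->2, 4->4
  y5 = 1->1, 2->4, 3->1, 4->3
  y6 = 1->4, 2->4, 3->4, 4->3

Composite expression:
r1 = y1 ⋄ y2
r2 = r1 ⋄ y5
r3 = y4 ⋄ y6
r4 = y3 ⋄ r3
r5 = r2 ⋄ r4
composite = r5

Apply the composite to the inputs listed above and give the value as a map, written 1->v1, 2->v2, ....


1->3, 2->3, 3->3, 4->1


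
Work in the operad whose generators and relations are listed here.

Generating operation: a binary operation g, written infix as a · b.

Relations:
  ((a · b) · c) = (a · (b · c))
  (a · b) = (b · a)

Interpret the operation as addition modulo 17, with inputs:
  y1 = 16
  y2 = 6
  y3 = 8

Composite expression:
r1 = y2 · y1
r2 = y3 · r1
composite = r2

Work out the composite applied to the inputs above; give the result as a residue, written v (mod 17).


13 (mod 17)

(y2 · y1) = 5
(y3 · (y2 · y1)) = 13


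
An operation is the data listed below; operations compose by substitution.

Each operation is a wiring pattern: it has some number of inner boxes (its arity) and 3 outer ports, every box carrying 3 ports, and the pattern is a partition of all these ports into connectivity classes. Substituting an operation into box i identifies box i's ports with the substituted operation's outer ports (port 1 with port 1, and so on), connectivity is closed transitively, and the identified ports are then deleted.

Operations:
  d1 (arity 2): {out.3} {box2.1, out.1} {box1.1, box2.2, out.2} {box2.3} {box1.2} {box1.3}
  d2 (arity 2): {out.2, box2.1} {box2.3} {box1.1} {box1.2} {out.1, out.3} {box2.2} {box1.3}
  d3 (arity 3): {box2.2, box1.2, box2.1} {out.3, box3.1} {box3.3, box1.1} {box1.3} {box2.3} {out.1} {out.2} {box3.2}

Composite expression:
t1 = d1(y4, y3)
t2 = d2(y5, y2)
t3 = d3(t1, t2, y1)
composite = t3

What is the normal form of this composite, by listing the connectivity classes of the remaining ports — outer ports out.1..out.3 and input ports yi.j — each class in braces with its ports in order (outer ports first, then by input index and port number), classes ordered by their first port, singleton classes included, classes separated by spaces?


Reachability decides: close wires over d3-identified ports.
through d1, on inputs (y4, y3): {out.1, y3.1} {out.2, y3.2, y4.1} {out.3} {y3.3} {y4.2} {y4.3} (out.j = stage outer ports)
through d2, on inputs (y5, y2): {out.1, out.3} {out.2, y2.1} {y2.2} {y2.3} {y5.1} {y5.2} {y5.3} (out.j = stage outer ports)
through d3, on inputs (y4, y3, y5, y2, y1): {out.1} {out.2} {out.3, y1.1} {y1.2} {y1.3, y3.1} {y2.1, y3.2, y4.1} {y2.2} {y2.3} {y3.3} {y4.2} {y4.3} {y5.1} {y5.2} {y5.3} (out.j = stage outer ports)

{out.1} {out.2} {out.3, y1.1} {y1.2} {y1.3, y3.1} {y2.1, y3.2, y4.1} {y2.2} {y2.3} {y3.3} {y4.2} {y4.3} {y5.1} {y5.2} {y5.3}


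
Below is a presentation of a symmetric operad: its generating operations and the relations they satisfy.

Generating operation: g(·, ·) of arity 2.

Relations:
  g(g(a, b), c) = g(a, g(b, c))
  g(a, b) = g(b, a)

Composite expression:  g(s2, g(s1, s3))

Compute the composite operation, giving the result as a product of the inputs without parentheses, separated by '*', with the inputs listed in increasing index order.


s1 * s2 * s3


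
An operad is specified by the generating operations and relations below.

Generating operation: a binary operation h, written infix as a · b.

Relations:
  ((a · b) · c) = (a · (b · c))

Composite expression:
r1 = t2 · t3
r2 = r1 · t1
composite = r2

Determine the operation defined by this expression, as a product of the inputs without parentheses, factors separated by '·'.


t2 · t3 · t1

Associativity of h dissolves the nesting; only the t-input order survives.
(t2 · t3) linearizes to t2 · t3
((t2 · t3) · t1) linearizes to t2 · t3 · t1


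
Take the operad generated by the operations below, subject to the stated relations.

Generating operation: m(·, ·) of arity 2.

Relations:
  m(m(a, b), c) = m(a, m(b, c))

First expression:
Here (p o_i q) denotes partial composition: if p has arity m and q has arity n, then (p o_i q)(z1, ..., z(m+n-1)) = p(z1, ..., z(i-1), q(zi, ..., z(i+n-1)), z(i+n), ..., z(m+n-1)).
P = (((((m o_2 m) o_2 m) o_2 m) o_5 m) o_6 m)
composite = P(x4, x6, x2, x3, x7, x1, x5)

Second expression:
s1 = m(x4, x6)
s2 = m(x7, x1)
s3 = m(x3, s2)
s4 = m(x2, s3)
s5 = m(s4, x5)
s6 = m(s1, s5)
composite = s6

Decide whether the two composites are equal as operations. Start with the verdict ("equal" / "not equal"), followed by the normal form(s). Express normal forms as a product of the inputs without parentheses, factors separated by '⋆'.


The first expression, normalized: x4 ⋆ x6 ⋆ x2 ⋆ x3 ⋆ x7 ⋆ x1 ⋆ x5
The second expression, normalized: x4 ⋆ x6 ⋆ x2 ⋆ x3 ⋆ x7 ⋆ x1 ⋆ x5
Both agree, so they are equal.

equal: each reduces to x4 ⋆ x6 ⋆ x2 ⋆ x3 ⋆ x7 ⋆ x1 ⋆ x5


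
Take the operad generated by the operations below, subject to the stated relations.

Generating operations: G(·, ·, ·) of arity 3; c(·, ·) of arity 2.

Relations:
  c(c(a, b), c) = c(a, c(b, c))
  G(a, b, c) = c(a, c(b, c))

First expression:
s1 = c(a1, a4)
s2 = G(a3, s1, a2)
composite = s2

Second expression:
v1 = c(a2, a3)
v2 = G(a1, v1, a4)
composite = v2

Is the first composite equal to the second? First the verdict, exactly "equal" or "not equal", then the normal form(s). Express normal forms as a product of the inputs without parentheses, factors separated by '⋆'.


not equal; the first gives a3 ⋆ a1 ⋆ a4 ⋆ a2 and the second a1 ⋆ a2 ⋆ a3 ⋆ a4

Reducing the first expression gives a3 ⋆ a1 ⋆ a4 ⋆ a2
Reducing the second expression gives a1 ⋆ a2 ⋆ a3 ⋆ a4
The normal forms differ: not equal.


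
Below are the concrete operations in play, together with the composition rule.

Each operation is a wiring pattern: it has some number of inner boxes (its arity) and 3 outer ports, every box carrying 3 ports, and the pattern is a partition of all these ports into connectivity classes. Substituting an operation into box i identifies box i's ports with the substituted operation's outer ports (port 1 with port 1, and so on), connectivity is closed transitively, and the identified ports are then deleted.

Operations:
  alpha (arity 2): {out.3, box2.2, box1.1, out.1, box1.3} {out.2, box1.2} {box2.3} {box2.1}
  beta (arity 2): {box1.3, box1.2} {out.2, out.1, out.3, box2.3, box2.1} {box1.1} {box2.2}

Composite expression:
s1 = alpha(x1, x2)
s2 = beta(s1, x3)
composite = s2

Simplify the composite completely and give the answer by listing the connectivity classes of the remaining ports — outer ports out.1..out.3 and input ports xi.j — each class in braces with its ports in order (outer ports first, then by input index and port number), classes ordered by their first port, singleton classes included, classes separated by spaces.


{out.1, out.2, out.3, x3.1, x3.3} {x1.1, x1.2, x1.3, x2.2} {x2.1} {x2.3} {x3.2}

Substituting into beta glues patterns; closure does the rest.
the subtree at alpha composes to {out.1, out.3, x1.1, x1.3, x2.2} {out.2, x1.2} {x2.1} {x2.3} on (x1, x2); out.j = own outer ports
the subtree at beta composes to {out.1, out.2, out.3, x3.1, x3.3} {x1.1, x1.2, x1.3, x2.2} {x2.1} {x2.3} {x3.2} on (x1, x2, x3); out.j = own outer ports


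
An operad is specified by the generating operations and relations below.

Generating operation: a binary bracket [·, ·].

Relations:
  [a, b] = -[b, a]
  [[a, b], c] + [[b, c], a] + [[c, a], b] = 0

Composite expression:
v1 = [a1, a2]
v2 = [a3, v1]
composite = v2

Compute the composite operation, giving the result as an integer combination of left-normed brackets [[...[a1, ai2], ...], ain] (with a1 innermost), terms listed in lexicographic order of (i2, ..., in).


In the tensor algebra, words opening a1 carry the a1-anchored form.
Composite bracket: [a3, [a1, a2]]
Expanding via [a, b] = ab - ba: 4 signed words (2^2 = 4).
The a1-initial words carry the normal form:
  the word a1a2a3 carries sign -1 and contributes -[[a1, a2], a3]

-[[a1, a2], a3]


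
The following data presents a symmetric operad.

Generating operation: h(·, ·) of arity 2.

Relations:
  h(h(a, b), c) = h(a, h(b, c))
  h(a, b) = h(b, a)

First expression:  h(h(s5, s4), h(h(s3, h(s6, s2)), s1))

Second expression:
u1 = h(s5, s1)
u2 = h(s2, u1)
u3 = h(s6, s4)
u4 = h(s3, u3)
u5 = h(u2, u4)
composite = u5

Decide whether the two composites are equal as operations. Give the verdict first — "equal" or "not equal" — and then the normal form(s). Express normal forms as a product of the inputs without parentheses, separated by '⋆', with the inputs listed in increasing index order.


The first expression, normalized: s1 ⋆ s2 ⋆ s3 ⋆ s4 ⋆ s5 ⋆ s6
The second expression, normalized: s1 ⋆ s2 ⋆ s3 ⋆ s4 ⋆ s5 ⋆ s6
The forms coincide; equal.

equal — both sides give s1 ⋆ s2 ⋆ s3 ⋆ s4 ⋆ s5 ⋆ s6


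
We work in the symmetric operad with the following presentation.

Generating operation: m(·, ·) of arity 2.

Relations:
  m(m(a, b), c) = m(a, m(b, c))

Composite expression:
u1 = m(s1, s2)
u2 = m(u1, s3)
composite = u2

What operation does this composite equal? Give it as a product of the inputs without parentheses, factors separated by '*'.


The m-tree's shape is irrelevant; the s-reading-order decides.
m(s1, s2) flattens to s1 * s2
m(m(s1, s2), s3) flattens to s1 * s2 * s3

s1 * s2 * s3


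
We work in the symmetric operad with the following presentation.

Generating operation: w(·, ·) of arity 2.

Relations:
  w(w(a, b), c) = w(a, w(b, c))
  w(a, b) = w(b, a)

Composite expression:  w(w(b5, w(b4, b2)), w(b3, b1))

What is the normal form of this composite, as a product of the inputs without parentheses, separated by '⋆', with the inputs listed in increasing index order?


b1 ⋆ b2 ⋆ b3 ⋆ b4 ⋆ b5

Key point: w commutes, so take the b-inputs in any fixed order.
w(b4, b2) unparenthesizes to b4 ⋆ b2
w(b5, w(b4, b2)) unparenthesizes to b5 ⋆ b4 ⋆ b2
w(b3, b1) unparenthesizes to b3 ⋆ b1
w(w(b5, w(b4, b2)), w(b3, b1)) unparenthesizes to b5 ⋆ b4 ⋆ b2 ⋆ b3 ⋆ b1
reordering the factors by index: b1 ⋆ b2 ⋆ b3 ⋆ b4 ⋆ b5


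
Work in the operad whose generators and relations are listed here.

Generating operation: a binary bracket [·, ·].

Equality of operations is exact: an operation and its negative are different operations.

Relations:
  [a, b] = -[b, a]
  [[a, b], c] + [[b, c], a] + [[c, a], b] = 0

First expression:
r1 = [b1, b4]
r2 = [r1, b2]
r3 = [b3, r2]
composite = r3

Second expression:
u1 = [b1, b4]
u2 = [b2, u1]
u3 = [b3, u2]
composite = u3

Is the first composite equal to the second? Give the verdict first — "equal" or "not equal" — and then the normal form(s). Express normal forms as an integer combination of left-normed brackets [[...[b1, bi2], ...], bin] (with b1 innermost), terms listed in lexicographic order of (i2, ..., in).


not equal — first -[[[b1, b4], b2], b3], second [[[b1, b4], b2], b3]


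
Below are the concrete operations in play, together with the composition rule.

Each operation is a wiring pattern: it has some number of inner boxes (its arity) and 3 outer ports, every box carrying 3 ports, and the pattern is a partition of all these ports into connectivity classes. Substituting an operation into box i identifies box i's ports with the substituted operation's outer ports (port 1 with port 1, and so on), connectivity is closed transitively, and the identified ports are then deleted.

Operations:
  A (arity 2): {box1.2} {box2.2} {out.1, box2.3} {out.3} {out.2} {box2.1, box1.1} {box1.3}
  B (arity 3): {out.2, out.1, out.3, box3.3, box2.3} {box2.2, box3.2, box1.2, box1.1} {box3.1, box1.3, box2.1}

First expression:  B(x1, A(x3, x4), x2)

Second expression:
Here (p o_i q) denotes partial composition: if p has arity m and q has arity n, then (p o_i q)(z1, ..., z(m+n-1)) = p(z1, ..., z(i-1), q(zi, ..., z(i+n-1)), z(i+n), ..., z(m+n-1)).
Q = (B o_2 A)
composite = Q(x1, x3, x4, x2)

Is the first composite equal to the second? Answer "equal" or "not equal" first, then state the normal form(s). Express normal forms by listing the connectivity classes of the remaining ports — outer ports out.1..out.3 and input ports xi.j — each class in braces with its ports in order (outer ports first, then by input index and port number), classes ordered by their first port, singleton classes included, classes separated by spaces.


equal — both sides give {out.1, out.2, out.3, x2.3} {x1.1, x1.2, x2.2} {x1.3, x2.1, x4.3} {x3.1, x4.1} {x3.2} {x3.3} {x4.2}

The first expression, normalized: {out.1, out.2, out.3, x2.3} {x1.1, x1.2, x2.2} {x1.3, x2.1, x4.3} {x3.1, x4.1} {x3.2} {x3.3} {x4.2}
The second expression, normalized: {out.1, out.2, out.3, x2.3} {x1.1, x1.2, x2.2} {x1.3, x2.1, x4.3} {x3.1, x4.1} {x3.2} {x3.3} {x4.2}
The forms coincide; equal.


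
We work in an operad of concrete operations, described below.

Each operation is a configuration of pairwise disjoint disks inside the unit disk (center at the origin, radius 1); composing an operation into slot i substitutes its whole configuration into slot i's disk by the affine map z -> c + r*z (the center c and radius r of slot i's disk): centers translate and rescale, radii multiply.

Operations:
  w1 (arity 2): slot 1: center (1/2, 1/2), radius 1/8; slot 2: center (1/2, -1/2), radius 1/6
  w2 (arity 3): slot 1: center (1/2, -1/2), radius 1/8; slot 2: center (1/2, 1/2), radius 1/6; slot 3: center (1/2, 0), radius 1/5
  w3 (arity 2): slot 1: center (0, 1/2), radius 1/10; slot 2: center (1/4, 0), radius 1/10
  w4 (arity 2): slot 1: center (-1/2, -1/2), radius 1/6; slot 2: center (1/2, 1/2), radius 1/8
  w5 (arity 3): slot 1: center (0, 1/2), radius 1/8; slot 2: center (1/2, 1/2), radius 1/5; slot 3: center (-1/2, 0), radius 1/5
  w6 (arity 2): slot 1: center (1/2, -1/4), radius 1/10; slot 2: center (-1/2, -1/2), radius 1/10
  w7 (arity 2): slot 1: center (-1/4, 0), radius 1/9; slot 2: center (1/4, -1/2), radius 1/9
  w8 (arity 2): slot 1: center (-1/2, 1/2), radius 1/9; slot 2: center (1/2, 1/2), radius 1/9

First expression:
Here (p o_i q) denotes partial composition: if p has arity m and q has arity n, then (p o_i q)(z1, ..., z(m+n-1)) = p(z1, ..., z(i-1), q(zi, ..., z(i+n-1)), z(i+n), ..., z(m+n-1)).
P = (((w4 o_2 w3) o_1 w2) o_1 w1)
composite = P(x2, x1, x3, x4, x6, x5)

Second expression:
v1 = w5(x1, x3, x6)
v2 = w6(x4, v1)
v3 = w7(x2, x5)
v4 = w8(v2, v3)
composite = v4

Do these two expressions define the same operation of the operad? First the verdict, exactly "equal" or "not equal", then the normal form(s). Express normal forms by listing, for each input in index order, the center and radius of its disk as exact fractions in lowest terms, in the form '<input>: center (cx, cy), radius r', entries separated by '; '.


not equal; the first gives x1: center (-13/32, -19/32), radius 1/288; x2: center (-13/32, -55/96), radius 1/384; x3: center (-5/12, -5/12), radius 1/36; x4: center (-5/12, -1/2), radius 1/30; x5: center (17/32, 1/2), radius 1/80; x6: center (1/2, 9/16), radius 1/80 and the second x1: center (-5/9, 9/20), radius 1/720; x2: center (17/36, 1/2), radius 1/81; x3: center (-11/20, 9/20), radius 1/450; x4: center (-4/9, 17/36), radius 1/90; x5: center (19/36, 4/9), radius 1/81; x6: center (-101/180, 4/9), radius 1/450


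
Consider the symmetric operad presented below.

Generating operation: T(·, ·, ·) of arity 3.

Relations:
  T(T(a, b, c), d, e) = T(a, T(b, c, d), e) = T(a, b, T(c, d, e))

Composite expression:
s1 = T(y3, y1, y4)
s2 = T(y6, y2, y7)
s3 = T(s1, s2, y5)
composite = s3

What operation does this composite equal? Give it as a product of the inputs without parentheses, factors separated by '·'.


y3 · y1 · y4 · y6 · y2 · y7 · y5

Key point: T is associative — brackets drop, the y-order remains.
T(y3, y1, y4) collapses to y3 · y1 · y4
T(y6, y2, y7) collapses to y6 · y2 · y7
T(T(y3, y1, y4), T(y6, y2, y7), y5) collapses to y3 · y1 · y4 · y6 · y2 · y7 · y5


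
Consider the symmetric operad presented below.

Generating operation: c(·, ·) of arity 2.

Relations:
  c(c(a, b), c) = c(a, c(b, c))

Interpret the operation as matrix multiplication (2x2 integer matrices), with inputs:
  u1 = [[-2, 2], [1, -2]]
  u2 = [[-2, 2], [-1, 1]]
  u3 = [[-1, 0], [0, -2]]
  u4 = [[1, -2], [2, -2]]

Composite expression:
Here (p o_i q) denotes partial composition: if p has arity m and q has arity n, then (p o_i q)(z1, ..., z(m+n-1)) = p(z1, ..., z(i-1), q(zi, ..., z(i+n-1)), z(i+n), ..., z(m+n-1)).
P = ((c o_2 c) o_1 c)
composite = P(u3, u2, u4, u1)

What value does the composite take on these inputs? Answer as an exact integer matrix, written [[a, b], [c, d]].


[[4, -4], [4, -4]]


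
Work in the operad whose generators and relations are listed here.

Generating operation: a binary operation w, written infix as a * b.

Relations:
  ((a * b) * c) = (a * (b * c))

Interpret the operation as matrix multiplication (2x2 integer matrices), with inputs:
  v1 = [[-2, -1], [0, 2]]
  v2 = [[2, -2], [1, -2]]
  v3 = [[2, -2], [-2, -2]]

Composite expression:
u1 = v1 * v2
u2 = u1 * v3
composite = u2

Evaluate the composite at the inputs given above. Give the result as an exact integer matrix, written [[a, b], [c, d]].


[[-22, -2], [12, 4]]

(v1 * v2) = [[-5, 6], [2, -4]]
((v1 * v2) * v3) = [[-22, -2], [12, 4]]


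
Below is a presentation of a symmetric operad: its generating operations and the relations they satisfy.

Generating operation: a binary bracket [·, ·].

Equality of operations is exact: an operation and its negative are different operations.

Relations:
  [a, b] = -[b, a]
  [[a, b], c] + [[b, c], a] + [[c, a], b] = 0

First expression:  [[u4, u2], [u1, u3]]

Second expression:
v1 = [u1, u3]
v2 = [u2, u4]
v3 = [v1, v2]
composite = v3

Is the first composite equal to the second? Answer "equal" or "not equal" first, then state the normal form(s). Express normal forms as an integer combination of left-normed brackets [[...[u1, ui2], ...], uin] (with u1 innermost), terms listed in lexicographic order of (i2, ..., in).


equal — both sides give [[[u1, u3], u2], u4] - [[[u1, u3], u4], u2]


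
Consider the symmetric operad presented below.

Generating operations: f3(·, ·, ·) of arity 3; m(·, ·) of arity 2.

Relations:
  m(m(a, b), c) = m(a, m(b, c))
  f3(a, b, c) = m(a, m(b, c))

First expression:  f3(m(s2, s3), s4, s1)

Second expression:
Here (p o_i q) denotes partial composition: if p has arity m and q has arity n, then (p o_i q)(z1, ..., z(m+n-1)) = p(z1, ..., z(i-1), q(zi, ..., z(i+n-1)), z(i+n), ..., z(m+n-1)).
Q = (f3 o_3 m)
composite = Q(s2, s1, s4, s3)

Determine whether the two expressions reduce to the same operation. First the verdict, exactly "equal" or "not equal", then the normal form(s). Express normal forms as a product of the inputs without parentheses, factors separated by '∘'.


not equal; first: s2 ∘ s3 ∘ s4 ∘ s1; second: s2 ∘ s1 ∘ s4 ∘ s3

The first composite normalizes to s2 ∘ s3 ∘ s4 ∘ s1
The second composite normalizes to s2 ∘ s1 ∘ s4 ∘ s3
Distinct normal forms: not equal.


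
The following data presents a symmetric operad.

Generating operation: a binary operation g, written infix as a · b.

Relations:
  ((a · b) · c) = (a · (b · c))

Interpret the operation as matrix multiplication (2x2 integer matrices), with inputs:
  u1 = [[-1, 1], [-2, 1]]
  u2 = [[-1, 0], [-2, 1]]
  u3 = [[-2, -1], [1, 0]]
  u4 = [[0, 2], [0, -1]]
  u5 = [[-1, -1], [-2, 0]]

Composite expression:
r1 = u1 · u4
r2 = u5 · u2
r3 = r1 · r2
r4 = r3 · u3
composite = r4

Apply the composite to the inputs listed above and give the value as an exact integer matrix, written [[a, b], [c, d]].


[[12, 6], [20, 10]]


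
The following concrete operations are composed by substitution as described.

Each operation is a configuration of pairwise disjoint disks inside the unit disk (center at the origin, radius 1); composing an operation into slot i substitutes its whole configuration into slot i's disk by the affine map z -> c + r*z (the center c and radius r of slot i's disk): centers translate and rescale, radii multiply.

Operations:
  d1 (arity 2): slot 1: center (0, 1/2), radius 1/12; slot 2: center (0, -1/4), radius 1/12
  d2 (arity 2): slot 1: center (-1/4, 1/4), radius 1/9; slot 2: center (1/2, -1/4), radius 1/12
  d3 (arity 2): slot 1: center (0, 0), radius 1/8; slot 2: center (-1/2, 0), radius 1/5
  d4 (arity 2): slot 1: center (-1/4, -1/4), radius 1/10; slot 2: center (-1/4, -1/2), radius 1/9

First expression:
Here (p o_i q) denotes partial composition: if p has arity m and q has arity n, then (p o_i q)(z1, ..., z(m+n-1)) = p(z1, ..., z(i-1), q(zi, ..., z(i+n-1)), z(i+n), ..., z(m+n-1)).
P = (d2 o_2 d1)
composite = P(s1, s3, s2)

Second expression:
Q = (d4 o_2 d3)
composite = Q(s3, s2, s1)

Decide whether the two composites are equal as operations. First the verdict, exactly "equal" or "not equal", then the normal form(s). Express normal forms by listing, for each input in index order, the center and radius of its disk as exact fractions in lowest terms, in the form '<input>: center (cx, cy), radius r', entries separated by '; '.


not equal: they reduce to s1: center (-1/4, 1/4), radius 1/9; s2: center (1/2, -13/48), radius 1/144; s3: center (1/2, -5/24), radius 1/144 and s1: center (-11/36, -1/2), radius 1/45; s2: center (-1/4, -1/2), radius 1/72; s3: center (-1/4, -1/4), radius 1/10

Normal form of the first expression: s1: center (-1/4, 1/4), radius 1/9; s2: center (1/2, -13/48), radius 1/144; s3: center (1/2, -5/24), radius 1/144
Normal form of the second expression: s1: center (-11/36, -1/2), radius 1/45; s2: center (-1/4, -1/2), radius 1/72; s3: center (-1/4, -1/4), radius 1/10
No match — not equal.


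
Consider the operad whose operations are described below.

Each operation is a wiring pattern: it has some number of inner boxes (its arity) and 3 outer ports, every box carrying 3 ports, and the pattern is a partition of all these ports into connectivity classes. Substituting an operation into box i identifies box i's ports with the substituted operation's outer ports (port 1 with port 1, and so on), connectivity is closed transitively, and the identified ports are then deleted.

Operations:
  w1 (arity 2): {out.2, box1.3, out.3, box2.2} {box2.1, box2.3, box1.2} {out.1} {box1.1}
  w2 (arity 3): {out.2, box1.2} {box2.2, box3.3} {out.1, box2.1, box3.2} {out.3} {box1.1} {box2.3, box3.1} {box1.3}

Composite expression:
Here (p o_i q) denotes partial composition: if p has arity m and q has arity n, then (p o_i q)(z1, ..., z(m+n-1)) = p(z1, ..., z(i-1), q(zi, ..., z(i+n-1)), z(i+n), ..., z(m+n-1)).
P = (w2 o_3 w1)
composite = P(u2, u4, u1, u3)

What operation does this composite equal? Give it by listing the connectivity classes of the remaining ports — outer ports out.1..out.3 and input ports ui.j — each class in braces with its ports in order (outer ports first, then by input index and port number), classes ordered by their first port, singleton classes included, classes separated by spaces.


{out.1, u1.3, u3.2, u4.1, u4.2} {out.2, u2.2} {out.3} {u1.1} {u1.2, u3.1, u3.3} {u2.1} {u2.3} {u4.3}


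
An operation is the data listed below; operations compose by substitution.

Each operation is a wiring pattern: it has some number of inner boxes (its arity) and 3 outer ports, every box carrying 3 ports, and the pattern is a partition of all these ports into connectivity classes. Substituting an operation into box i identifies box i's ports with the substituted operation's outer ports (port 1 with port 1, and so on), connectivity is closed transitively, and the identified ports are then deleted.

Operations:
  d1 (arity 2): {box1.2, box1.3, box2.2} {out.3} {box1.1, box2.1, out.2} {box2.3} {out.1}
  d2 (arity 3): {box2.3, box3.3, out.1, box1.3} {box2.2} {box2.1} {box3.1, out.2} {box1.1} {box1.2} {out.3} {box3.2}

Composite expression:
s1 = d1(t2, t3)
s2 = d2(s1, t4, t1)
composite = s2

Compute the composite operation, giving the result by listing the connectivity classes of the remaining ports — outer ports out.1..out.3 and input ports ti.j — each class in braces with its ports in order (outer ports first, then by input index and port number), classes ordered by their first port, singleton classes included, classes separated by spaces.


{out.1, t1.3, t4.3} {out.2, t1.1} {out.3} {t1.2} {t2.1, t3.1} {t2.2, t2.3, t3.2} {t3.3} {t4.1} {t4.2}

Reachability decides: close wires over d2-identified ports.
after d1, the pattern on (t2, t3) reads {out.1} {out.2, t2.1, t3.1} {out.3} {t2.2, t2.3, t3.2} {t3.3} (out.j = its outer ports)
after d2, the pattern on (t2, t3, t4, t1) reads {out.1, t1.3, t4.3} {out.2, t1.1} {out.3} {t1.2} {t2.1, t3.1} {t2.2, t2.3, t3.2} {t3.3} {t4.1} {t4.2} (out.j = its outer ports)


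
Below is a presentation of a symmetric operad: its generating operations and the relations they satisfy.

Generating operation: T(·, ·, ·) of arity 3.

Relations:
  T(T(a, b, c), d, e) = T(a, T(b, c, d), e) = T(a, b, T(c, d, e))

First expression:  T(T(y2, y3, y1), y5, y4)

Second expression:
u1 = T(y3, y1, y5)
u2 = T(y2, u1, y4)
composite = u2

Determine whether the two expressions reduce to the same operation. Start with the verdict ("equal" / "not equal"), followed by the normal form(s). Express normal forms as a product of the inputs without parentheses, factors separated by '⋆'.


The first expression reduces to y2 ⋆ y3 ⋆ y1 ⋆ y5 ⋆ y4
The second expression reduces to y2 ⋆ y3 ⋆ y1 ⋆ y5 ⋆ y4
Identical normal forms: equal.

equal; the common form is y2 ⋆ y3 ⋆ y1 ⋆ y5 ⋆ y4


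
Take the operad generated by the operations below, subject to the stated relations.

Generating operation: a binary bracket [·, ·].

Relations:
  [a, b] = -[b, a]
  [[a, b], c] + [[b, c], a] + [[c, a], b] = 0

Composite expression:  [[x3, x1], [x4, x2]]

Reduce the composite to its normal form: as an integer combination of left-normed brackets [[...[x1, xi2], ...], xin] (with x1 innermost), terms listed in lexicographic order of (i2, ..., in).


Left-normed coefficients sit on the x1-initial expansion words.
Composite bracket: [[x3, x1], [x4, x2]]
Applying ab - ba throughout gives 8 signed words (2^3 = 8).
Keep just the words that open with x1:
  x1x3x2x4 (sign +1) contributes +[[[x1, x3], x2], x4]
  x1x3x4x2 (sign -1) contributes -[[[x1, x3], x4], x2]

[[[x1, x3], x2], x4] - [[[x1, x3], x4], x2]


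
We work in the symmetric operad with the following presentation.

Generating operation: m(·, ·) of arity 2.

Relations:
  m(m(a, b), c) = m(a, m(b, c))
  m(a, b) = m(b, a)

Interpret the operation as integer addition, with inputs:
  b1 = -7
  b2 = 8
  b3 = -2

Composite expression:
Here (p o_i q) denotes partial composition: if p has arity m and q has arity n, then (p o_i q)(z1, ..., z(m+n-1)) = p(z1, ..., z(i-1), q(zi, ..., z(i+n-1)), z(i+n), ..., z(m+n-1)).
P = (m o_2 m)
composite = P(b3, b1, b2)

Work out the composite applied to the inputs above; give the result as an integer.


-1

m(b1, b2) = 1
m(b3, m(b1, b2)) = -1


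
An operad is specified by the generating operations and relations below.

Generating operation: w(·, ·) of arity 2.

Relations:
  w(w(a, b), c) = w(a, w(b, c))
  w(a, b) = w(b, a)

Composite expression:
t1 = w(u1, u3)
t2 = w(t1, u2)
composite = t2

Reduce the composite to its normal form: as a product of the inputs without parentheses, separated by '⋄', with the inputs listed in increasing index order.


u1 ⋄ u2 ⋄ u3


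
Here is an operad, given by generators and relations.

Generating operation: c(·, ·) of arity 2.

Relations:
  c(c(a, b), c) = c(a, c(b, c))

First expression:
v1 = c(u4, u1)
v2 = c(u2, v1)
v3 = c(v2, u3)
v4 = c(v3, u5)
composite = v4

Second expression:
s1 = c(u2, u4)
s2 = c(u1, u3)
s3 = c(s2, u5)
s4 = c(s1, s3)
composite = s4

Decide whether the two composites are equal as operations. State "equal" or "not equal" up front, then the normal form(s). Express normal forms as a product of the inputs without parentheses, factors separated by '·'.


equal; the common form is u2 · u4 · u1 · u3 · u5

Normal form of the first expression: u2 · u4 · u1 · u3 · u5
Normal form of the second expression: u2 · u4 · u1 · u3 · u5
One common form — equal.


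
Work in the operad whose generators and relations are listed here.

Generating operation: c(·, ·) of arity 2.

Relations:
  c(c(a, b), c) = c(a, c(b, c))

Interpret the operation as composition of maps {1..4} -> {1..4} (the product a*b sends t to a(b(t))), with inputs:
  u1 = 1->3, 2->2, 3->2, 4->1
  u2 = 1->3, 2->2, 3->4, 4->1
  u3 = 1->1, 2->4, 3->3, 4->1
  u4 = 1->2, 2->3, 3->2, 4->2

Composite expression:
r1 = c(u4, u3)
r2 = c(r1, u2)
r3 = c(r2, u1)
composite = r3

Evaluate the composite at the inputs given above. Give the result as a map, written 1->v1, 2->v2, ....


c(u4, u3) = 1->2, 2->2, 3->2, 4->2
c(c(u4, u3), u2) = 1->2, 2->2, 3->2, 4->2
c(c(c(u4, u3), u2), u1) = 1->2, 2->2, 3->2, 4->2

1->2, 2->2, 3->2, 4->2


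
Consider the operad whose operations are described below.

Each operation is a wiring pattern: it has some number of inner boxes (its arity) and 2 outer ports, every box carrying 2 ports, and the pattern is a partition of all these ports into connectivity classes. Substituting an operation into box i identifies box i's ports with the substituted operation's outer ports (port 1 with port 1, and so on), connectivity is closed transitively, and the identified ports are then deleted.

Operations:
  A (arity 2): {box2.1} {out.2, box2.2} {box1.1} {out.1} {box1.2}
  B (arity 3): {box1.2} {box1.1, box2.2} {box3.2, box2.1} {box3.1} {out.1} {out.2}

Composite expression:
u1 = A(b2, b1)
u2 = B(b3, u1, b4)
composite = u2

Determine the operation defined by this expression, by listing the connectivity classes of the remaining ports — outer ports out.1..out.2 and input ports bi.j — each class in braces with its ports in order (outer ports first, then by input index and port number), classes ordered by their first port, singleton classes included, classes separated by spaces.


{out.1} {out.2} {b1.1} {b1.2, b3.1} {b2.1} {b2.2} {b3.2} {b4.1} {b4.2}

Connectivity passes through glued B-boundaries; trace each wire chain.
A over (b2, b1) gives {out.1} {out.2, b1.2} {b1.1} {b2.1} {b2.2}, out.j being that stage's outer ports
B over (b3, b2, b1, b4) gives {out.1} {out.2} {b1.1} {b1.2, b3.1} {b2.1} {b2.2} {b3.2} {b4.1} {b4.2}, out.j being that stage's outer ports


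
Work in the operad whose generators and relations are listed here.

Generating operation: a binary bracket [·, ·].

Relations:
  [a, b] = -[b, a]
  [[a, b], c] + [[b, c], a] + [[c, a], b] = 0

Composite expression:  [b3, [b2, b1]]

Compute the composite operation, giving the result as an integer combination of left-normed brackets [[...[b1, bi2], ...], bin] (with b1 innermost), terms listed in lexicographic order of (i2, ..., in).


[[b1, b2], b3]


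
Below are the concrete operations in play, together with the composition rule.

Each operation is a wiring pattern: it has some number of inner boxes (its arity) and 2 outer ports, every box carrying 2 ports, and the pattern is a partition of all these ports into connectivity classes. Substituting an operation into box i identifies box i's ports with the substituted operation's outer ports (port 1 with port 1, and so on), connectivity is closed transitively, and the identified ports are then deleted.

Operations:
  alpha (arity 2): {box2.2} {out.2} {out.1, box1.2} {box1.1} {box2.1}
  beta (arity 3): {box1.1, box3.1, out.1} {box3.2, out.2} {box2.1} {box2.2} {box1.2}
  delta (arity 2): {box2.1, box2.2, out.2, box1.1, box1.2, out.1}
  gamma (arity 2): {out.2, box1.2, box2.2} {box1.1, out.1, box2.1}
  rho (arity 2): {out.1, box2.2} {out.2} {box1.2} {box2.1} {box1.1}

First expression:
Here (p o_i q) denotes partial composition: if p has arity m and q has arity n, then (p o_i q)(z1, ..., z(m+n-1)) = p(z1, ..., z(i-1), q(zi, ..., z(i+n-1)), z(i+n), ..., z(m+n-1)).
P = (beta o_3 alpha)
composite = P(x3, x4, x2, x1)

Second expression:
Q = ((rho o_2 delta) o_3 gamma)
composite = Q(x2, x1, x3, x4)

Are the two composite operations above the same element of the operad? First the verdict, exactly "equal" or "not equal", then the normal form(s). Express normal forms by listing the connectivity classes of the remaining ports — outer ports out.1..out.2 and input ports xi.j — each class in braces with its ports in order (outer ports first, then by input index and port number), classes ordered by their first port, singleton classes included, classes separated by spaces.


In normal form, the first expression is {out.1, x2.2, x3.1} {out.2} {x1.1} {x1.2} {x2.1} {x3.2} {x4.1} {x4.2}
In normal form, the second expression is {out.1, x1.1, x1.2, x3.1, x3.2, x4.1, x4.2} {out.2} {x2.1} {x2.2}
The forms do not match — not equal.

not equal; first: {out.1, x2.2, x3.1} {out.2} {x1.1} {x1.2} {x2.1} {x3.2} {x4.1} {x4.2}; second: {out.1, x1.1, x1.2, x3.1, x3.2, x4.1, x4.2} {out.2} {x2.1} {x2.2}


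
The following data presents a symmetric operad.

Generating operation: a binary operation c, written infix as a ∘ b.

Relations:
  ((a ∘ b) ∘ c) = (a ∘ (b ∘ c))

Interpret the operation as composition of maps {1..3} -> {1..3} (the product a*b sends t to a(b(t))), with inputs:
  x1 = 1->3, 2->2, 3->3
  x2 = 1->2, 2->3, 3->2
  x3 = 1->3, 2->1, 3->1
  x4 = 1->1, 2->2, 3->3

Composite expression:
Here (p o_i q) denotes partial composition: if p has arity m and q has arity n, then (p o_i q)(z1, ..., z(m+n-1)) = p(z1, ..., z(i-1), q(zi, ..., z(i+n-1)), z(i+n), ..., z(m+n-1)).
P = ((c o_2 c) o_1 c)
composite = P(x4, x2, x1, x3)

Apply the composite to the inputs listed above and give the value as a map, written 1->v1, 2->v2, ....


1->2, 2->2, 3->2

(x4 ∘ x2) = 1->2, 2->3, 3->2
(x1 ∘ x3) = 1->3, 2->3, 3->3
((x4 ∘ x2) ∘ (x1 ∘ x3)) = 1->2, 2->2, 3->2


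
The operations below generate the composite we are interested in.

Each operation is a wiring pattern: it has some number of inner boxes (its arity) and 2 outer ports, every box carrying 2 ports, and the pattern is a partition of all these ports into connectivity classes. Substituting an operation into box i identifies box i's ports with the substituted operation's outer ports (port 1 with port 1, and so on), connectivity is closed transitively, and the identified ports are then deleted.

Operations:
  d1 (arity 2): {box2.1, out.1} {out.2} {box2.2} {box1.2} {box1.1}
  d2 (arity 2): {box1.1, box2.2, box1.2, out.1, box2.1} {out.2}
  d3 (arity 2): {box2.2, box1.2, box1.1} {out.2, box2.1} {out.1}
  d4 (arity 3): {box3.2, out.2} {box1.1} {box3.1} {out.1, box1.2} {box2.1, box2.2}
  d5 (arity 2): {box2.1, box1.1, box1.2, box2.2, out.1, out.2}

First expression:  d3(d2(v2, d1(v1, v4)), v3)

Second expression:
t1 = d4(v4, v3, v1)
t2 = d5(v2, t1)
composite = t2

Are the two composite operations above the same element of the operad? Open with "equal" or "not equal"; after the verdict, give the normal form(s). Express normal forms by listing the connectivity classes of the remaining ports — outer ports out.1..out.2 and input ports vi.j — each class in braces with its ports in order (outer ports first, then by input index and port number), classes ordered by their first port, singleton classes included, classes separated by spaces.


not equal; the first gives {out.1} {out.2, v3.1} {v1.1} {v1.2} {v2.1, v2.2, v3.2, v4.1} {v4.2} and the second {out.1, out.2, v1.2, v2.1, v2.2, v4.2} {v1.1} {v3.1, v3.2} {v4.1}
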